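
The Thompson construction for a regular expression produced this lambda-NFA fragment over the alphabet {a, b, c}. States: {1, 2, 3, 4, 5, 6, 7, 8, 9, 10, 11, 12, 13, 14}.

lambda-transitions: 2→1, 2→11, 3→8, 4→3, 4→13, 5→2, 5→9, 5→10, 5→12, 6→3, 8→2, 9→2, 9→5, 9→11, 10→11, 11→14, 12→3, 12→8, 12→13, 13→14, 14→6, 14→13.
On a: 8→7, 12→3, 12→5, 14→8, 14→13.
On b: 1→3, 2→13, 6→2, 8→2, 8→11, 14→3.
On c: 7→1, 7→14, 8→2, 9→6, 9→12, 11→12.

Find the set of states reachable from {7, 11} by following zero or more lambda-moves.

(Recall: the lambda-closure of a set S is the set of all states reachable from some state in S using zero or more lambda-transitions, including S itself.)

Start with {7, 11}.
From 11 via lambda: add 14.
From 14 via lambda: add 6, 13.
From 6 via lambda: add 3.
From 3 via lambda: add 8.
From 8 via lambda: add 2.
From 2 via lambda: add 1.
No new states can be added; the closed set is {1, 2, 3, 6, 7, 8, 11, 13, 14}.

{1, 2, 3, 6, 7, 8, 11, 13, 14}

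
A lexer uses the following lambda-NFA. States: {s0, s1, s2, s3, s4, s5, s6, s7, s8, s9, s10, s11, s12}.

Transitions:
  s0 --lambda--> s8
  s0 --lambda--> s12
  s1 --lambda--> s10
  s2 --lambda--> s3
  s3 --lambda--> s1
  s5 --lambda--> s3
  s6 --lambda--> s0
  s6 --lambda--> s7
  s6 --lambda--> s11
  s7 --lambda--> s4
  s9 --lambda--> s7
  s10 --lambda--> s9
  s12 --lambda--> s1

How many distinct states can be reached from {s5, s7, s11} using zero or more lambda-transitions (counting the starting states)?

Start with {s5, s7, s11}.
From s5 via lambda: add s3.
From s7 via lambda: add s4.
From s3 via lambda: add s1.
From s1 via lambda: add s10.
From s10 via lambda: add s9.
lambda-closure = {s1, s3, s4, s5, s7, s9, s10, s11}, which has 8 states.

8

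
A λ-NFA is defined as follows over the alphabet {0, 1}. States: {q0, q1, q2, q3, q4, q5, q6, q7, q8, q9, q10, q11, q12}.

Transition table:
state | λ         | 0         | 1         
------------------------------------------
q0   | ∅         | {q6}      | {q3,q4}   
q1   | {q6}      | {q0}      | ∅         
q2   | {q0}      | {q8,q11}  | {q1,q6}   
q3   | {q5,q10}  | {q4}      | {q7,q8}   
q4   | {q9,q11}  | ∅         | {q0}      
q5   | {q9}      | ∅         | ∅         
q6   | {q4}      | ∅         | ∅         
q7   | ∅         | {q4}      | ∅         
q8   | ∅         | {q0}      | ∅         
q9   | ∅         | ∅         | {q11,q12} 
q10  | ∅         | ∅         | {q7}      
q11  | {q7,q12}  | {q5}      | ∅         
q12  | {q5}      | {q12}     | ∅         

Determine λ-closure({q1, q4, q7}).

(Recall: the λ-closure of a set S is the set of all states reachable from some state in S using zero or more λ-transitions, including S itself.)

Start with {q1, q4, q7}.
From q1 via λ: add q6.
From q4 via λ: add q9, q11.
From q11 via λ: add q12.
From q12 via λ: add q5.
No new states can be added; the closed set is {q1, q4, q5, q6, q7, q9, q11, q12}.

{q1, q4, q5, q6, q7, q9, q11, q12}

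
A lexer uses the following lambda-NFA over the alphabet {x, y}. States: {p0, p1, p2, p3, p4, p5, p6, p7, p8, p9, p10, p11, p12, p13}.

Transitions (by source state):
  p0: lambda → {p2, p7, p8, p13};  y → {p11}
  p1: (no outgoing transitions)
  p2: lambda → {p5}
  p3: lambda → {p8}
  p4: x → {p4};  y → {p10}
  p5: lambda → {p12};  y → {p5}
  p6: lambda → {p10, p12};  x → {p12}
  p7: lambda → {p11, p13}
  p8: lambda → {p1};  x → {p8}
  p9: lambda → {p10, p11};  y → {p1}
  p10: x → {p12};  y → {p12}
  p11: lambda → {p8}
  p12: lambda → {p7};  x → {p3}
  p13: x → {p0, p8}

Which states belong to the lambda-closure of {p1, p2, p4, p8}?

Start with {p1, p2, p4, p8}.
From p2 via lambda: add p5.
From p5 via lambda: add p12.
From p12 via lambda: add p7.
From p7 via lambda: add p11, p13.
No new states can be added; the closed set is {p1, p2, p4, p5, p7, p8, p11, p12, p13}.

{p1, p2, p4, p5, p7, p8, p11, p12, p13}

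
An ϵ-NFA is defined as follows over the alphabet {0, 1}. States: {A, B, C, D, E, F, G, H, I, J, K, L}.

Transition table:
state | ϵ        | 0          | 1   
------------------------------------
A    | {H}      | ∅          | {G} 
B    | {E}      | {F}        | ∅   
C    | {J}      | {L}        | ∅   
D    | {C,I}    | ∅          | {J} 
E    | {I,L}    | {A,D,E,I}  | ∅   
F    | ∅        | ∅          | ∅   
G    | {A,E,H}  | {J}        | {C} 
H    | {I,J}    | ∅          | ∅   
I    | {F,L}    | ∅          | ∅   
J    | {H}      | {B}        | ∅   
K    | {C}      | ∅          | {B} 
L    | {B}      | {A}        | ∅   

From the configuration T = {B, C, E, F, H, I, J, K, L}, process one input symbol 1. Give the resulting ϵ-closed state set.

K on 1 → {B}.
No 1-transition from B, C, E, F, H, I, J, L.
Union after reading 1: {B}.
Now take the ϵ-closure:
From B via ϵ: add E.
From E via ϵ: add I, L.
From I via ϵ: add F.
No new states can be added; the closed set is {B, E, F, I, L}.

{B, E, F, I, L}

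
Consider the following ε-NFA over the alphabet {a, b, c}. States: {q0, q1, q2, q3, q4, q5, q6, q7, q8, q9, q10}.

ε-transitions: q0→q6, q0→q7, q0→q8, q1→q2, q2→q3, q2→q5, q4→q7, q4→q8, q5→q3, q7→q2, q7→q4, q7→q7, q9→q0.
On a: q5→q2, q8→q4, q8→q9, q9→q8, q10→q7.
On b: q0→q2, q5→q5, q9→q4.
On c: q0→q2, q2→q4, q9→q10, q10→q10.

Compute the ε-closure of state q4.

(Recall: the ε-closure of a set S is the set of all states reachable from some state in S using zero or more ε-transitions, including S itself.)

Start with {q4}.
From q4 via ε: add q7, q8.
From q7 via ε: add q2.
From q2 via ε: add q3, q5.
No new states can be added; the closed set is {q2, q3, q4, q5, q7, q8}.

{q2, q3, q4, q5, q7, q8}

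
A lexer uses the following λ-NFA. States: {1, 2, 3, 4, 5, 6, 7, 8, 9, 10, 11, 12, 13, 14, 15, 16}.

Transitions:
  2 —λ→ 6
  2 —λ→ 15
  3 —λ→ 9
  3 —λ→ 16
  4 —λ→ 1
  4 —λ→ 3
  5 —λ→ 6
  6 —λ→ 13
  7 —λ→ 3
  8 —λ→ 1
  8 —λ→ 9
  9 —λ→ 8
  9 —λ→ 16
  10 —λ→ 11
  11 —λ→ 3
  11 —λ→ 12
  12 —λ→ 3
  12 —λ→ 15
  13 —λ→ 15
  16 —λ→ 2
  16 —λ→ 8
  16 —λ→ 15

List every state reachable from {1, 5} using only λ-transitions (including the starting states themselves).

{1, 5, 6, 13, 15}

Start with {1, 5}.
From 5 via λ: add 6.
From 6 via λ: add 13.
From 13 via λ: add 15.
No new states can be added; the closed set is {1, 5, 6, 13, 15}.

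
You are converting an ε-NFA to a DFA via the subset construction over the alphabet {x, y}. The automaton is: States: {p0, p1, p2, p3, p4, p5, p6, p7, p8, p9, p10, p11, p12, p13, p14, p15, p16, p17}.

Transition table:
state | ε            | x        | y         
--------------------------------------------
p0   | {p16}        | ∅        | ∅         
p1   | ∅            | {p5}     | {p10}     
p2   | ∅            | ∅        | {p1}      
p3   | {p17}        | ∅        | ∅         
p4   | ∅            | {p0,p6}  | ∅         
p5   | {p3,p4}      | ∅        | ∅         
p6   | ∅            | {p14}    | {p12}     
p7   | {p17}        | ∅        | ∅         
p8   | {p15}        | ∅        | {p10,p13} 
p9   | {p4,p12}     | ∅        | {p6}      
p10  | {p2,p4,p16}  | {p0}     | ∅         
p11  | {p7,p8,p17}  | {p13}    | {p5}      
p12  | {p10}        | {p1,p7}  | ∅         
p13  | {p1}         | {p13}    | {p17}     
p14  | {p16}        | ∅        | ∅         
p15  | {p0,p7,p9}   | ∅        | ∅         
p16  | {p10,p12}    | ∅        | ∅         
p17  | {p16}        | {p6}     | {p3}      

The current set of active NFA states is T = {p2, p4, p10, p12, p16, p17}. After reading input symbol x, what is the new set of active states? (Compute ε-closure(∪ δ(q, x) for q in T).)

p4 on x → {p0, p6}.
p10 on x → {p0}.
p12 on x → {p1, p7}.
p17 on x → {p6}.
No x-transition from p2, p16.
Union after reading x: {p0, p1, p6, p7}.
Now take the ε-closure:
From p0 via ε: add p16.
From p7 via ε: add p17.
From p16 via ε: add p10, p12.
From p10 via ε: add p2, p4.
No new states can be added; the closed set is {p0, p1, p2, p4, p6, p7, p10, p12, p16, p17}.

{p0, p1, p2, p4, p6, p7, p10, p12, p16, p17}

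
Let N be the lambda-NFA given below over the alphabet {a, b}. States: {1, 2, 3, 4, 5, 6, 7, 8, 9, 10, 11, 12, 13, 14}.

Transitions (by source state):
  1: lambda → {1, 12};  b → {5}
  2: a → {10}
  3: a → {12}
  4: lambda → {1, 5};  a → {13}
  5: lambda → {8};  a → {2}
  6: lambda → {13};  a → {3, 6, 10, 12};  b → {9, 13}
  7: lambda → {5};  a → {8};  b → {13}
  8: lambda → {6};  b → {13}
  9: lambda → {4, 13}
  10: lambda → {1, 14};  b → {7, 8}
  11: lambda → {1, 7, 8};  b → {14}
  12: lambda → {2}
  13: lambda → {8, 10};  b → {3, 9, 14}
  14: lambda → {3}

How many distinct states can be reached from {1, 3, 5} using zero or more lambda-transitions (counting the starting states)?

Start with {1, 3, 5}.
From 1 via lambda: add 12.
From 5 via lambda: add 8.
From 8 via lambda: add 6.
From 12 via lambda: add 2.
From 6 via lambda: add 13.
From 13 via lambda: add 10.
From 10 via lambda: add 14.
lambda-closure = {1, 2, 3, 5, 6, 8, 10, 12, 13, 14}, which has 10 states.

10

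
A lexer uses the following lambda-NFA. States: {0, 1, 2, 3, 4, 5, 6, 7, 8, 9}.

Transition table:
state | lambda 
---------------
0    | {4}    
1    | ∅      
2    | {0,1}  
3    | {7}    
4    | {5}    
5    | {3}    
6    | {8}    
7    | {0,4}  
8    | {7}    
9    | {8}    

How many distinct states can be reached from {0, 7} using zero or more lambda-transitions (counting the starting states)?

5

Start with {0, 7}.
From 0 via lambda: add 4.
From 4 via lambda: add 5.
From 5 via lambda: add 3.
lambda-closure = {0, 3, 4, 5, 7}, which has 5 states.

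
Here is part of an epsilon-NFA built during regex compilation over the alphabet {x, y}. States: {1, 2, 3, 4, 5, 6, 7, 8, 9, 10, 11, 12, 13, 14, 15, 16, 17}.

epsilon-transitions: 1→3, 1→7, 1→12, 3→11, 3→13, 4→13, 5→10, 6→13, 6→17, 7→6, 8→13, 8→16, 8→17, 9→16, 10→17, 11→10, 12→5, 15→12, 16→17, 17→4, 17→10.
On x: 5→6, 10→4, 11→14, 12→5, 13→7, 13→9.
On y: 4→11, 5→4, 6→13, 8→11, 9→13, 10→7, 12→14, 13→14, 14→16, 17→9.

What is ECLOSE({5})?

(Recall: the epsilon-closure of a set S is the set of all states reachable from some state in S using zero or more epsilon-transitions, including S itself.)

{4, 5, 10, 13, 17}

Start with {5}.
From 5 via epsilon: add 10.
From 10 via epsilon: add 17.
From 17 via epsilon: add 4.
From 4 via epsilon: add 13.
No new states can be added; the closed set is {4, 5, 10, 13, 17}.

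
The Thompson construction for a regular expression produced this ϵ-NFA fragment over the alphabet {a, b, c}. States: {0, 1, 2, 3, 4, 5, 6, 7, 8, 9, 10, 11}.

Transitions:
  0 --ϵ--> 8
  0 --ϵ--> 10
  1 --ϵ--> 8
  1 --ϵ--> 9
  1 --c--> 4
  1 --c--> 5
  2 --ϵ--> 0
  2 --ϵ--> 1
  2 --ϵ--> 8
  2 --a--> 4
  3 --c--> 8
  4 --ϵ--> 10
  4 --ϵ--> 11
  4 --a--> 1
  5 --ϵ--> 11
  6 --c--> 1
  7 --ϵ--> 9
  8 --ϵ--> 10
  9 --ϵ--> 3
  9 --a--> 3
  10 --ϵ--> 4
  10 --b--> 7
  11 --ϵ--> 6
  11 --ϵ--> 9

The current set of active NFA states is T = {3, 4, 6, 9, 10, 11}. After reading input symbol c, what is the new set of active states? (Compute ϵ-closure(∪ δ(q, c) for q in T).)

3 on c → {8}.
6 on c → {1}.
No c-transition from 4, 9, 10, 11.
Union after reading c: {1, 8}.
Now take the ϵ-closure:
From 1 via ϵ: add 9.
From 8 via ϵ: add 10.
From 9 via ϵ: add 3.
From 10 via ϵ: add 4.
From 4 via ϵ: add 11.
From 11 via ϵ: add 6.
No new states can be added; the closed set is {1, 3, 4, 6, 8, 9, 10, 11}.

{1, 3, 4, 6, 8, 9, 10, 11}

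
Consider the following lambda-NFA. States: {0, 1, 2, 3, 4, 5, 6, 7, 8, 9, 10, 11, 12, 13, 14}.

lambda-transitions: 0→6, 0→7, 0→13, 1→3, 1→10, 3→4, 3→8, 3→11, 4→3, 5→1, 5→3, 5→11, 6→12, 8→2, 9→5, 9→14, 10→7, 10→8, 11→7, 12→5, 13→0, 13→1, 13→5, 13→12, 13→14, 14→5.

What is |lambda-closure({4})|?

Start with {4}.
From 4 via lambda: add 3.
From 3 via lambda: add 8, 11.
From 8 via lambda: add 2.
From 11 via lambda: add 7.
lambda-closure = {2, 3, 4, 7, 8, 11}, which has 6 states.

6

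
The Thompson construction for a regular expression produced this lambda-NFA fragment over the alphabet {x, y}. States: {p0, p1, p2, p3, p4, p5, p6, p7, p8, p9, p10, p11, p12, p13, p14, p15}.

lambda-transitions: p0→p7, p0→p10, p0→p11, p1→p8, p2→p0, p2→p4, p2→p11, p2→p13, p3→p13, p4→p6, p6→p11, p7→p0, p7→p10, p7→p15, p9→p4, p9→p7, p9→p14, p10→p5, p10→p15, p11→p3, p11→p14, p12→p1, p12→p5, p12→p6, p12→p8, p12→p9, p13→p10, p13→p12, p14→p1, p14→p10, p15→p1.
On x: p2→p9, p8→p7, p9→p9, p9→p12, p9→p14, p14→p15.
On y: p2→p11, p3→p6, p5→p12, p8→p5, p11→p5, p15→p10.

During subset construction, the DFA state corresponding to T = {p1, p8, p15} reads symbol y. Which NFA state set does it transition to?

p8 on y → {p5}.
p15 on y → {p10}.
No y-transition from p1.
Union after reading y: {p5, p10}.
Now take the lambda-closure:
From p10 via lambda: add p15.
From p15 via lambda: add p1.
From p1 via lambda: add p8.
No new states can be added; the closed set is {p1, p5, p8, p10, p15}.

{p1, p5, p8, p10, p15}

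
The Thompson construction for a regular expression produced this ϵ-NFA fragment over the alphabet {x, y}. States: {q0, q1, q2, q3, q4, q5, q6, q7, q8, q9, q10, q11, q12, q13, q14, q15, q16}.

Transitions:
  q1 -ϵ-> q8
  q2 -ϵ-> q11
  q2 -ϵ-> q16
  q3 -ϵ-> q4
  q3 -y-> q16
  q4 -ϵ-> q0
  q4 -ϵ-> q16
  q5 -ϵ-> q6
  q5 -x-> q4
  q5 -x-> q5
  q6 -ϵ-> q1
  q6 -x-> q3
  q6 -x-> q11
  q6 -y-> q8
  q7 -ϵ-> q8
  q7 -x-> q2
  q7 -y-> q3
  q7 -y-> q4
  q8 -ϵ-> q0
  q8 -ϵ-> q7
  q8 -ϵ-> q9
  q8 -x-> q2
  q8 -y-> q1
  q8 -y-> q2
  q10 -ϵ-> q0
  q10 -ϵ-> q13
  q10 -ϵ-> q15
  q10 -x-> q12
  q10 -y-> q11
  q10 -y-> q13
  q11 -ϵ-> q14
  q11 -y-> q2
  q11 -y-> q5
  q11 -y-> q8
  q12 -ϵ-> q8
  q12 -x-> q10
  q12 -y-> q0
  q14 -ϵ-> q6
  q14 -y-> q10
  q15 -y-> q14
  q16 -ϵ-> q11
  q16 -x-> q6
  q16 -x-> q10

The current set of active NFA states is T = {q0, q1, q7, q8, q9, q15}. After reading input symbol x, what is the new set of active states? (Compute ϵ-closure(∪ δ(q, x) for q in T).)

q7 on x → {q2}.
q8 on x → {q2}.
No x-transition from q0, q1, q9, q15.
Union after reading x: {q2}.
Now take the ϵ-closure:
From q2 via ϵ: add q11, q16.
From q11 via ϵ: add q14.
From q14 via ϵ: add q6.
From q6 via ϵ: add q1.
From q1 via ϵ: add q8.
From q8 via ϵ: add q0, q7, q9.
No new states can be added; the closed set is {q0, q1, q2, q6, q7, q8, q9, q11, q14, q16}.

{q0, q1, q2, q6, q7, q8, q9, q11, q14, q16}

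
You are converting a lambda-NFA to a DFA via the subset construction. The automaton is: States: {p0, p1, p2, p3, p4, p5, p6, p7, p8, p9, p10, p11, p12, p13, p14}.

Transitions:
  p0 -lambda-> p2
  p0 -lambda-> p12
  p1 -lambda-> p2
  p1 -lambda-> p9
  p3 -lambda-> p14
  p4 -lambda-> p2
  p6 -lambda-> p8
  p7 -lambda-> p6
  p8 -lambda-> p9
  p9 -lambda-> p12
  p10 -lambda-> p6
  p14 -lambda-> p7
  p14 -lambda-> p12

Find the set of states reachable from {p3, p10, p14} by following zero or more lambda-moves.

{p3, p6, p7, p8, p9, p10, p12, p14}

Start with {p3, p10, p14}.
From p10 via lambda: add p6.
From p14 via lambda: add p7, p12.
From p6 via lambda: add p8.
From p8 via lambda: add p9.
No new states can be added; the closed set is {p3, p6, p7, p8, p9, p10, p12, p14}.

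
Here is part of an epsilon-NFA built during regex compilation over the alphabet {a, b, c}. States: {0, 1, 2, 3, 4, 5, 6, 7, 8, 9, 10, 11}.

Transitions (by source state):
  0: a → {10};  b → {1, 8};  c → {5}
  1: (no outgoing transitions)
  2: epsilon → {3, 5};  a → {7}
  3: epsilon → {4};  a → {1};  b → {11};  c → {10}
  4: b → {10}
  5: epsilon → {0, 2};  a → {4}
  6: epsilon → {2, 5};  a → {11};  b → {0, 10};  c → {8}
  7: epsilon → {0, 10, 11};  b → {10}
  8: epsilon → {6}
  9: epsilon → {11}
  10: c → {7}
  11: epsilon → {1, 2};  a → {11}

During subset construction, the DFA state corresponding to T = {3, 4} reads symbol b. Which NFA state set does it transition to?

{0, 1, 2, 3, 4, 5, 10, 11}

3 on b → {11}.
4 on b → {10}.
Union after reading b: {10, 11}.
Now take the epsilon-closure:
From 11 via epsilon: add 1, 2.
From 2 via epsilon: add 3, 5.
From 3 via epsilon: add 4.
From 5 via epsilon: add 0.
No new states can be added; the closed set is {0, 1, 2, 3, 4, 5, 10, 11}.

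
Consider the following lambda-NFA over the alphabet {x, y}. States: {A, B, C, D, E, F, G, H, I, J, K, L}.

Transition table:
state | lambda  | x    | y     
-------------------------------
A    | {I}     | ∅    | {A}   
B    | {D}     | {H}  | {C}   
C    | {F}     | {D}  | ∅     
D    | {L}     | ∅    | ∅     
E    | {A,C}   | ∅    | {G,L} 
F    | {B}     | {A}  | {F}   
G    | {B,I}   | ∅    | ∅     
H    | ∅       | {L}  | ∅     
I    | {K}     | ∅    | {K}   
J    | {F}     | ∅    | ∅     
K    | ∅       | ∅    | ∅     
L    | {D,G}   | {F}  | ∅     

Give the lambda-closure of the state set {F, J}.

Start with {F, J}.
From F via lambda: add B.
From B via lambda: add D.
From D via lambda: add L.
From L via lambda: add G.
From G via lambda: add I.
From I via lambda: add K.
No new states can be added; the closed set is {B, D, F, G, I, J, K, L}.

{B, D, F, G, I, J, K, L}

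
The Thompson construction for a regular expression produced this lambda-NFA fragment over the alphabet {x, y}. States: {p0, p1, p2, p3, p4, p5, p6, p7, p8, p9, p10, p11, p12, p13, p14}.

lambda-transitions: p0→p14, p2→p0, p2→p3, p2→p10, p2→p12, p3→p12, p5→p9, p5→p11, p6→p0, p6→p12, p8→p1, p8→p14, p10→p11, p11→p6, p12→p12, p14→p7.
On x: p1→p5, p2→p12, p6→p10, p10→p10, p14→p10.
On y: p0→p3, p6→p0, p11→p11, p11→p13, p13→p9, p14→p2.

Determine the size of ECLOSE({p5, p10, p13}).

Start with {p5, p10, p13}.
From p5 via lambda: add p9, p11.
From p11 via lambda: add p6.
From p6 via lambda: add p0, p12.
From p0 via lambda: add p14.
From p14 via lambda: add p7.
lambda-closure = {p0, p5, p6, p7, p9, p10, p11, p12, p13, p14}, which has 10 states.

10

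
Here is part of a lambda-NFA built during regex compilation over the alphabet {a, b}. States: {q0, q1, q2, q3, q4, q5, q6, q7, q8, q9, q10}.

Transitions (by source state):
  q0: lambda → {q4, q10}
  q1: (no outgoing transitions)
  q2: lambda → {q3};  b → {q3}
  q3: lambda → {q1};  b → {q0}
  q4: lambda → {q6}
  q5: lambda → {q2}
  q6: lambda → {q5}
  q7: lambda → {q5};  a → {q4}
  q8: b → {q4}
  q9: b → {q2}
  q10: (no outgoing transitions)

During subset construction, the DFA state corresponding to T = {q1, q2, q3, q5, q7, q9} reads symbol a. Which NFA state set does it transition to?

{q1, q2, q3, q4, q5, q6}

q7 on a → {q4}.
No a-transition from q1, q2, q3, q5, q9.
Union after reading a: {q4}.
Now take the lambda-closure:
From q4 via lambda: add q6.
From q6 via lambda: add q5.
From q5 via lambda: add q2.
From q2 via lambda: add q3.
From q3 via lambda: add q1.
No new states can be added; the closed set is {q1, q2, q3, q4, q5, q6}.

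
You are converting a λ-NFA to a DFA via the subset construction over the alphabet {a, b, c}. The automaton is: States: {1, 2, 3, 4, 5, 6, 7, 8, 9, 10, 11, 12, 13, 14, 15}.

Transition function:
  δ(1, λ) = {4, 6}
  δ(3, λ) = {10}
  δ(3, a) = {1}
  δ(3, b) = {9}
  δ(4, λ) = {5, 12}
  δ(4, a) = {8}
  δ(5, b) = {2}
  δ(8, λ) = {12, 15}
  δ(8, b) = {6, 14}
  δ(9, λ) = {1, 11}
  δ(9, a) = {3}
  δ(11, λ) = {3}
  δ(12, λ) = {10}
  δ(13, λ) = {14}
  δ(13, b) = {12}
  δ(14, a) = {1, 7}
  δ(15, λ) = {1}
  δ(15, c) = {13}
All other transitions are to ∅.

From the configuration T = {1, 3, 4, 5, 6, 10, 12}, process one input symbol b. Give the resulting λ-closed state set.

3 on b → {9}.
5 on b → {2}.
No b-transition from 1, 4, 6, 10, 12.
Union after reading b: {2, 9}.
Now take the λ-closure:
From 9 via λ: add 1, 11.
From 1 via λ: add 4, 6.
From 11 via λ: add 3.
From 3 via λ: add 10.
From 4 via λ: add 5, 12.
No new states can be added; the closed set is {1, 2, 3, 4, 5, 6, 9, 10, 11, 12}.

{1, 2, 3, 4, 5, 6, 9, 10, 11, 12}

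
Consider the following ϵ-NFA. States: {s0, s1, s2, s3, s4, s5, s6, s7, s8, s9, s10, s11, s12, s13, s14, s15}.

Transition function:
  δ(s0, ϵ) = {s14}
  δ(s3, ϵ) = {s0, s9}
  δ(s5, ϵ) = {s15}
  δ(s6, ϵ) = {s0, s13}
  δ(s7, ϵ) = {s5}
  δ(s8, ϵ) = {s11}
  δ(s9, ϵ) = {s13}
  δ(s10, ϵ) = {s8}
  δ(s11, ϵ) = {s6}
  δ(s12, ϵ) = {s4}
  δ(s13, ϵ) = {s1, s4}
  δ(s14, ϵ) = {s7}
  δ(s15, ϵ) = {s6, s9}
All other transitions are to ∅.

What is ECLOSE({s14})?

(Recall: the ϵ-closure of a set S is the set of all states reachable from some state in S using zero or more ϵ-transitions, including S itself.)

{s0, s1, s4, s5, s6, s7, s9, s13, s14, s15}

Start with {s14}.
From s14 via ϵ: add s7.
From s7 via ϵ: add s5.
From s5 via ϵ: add s15.
From s15 via ϵ: add s6, s9.
From s6 via ϵ: add s0, s13.
From s13 via ϵ: add s1, s4.
No new states can be added; the closed set is {s0, s1, s4, s5, s6, s7, s9, s13, s14, s15}.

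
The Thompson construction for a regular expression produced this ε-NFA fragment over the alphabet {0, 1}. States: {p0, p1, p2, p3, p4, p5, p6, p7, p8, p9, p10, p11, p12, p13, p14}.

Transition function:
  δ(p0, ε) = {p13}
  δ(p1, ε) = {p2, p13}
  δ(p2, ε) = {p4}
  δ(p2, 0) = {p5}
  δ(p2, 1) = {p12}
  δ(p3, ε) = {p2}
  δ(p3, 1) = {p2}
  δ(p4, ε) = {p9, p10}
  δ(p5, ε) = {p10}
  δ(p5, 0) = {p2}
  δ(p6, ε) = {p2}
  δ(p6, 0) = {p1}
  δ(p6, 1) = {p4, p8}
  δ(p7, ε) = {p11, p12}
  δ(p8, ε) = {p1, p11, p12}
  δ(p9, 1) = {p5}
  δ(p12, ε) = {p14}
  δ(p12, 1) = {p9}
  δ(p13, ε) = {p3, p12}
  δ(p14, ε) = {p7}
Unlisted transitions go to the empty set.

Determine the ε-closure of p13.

Start with {p13}.
From p13 via ε: add p3, p12.
From p3 via ε: add p2.
From p12 via ε: add p14.
From p2 via ε: add p4.
From p14 via ε: add p7.
From p4 via ε: add p9, p10.
From p7 via ε: add p11.
No new states can be added; the closed set is {p2, p3, p4, p7, p9, p10, p11, p12, p13, p14}.

{p2, p3, p4, p7, p9, p10, p11, p12, p13, p14}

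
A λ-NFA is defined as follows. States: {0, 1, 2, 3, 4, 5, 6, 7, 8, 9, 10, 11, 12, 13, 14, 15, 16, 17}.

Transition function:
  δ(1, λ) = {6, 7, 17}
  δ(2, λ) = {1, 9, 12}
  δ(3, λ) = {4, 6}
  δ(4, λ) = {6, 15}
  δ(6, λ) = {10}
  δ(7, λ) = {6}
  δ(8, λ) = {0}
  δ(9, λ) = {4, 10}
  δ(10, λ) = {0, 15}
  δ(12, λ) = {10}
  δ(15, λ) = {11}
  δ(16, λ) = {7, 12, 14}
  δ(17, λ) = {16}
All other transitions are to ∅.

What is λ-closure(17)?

Start with {17}.
From 17 via λ: add 16.
From 16 via λ: add 7, 12, 14.
From 7 via λ: add 6.
From 12 via λ: add 10.
From 10 via λ: add 0, 15.
From 15 via λ: add 11.
No new states can be added; the closed set is {0, 6, 7, 10, 11, 12, 14, 15, 16, 17}.

{0, 6, 7, 10, 11, 12, 14, 15, 16, 17}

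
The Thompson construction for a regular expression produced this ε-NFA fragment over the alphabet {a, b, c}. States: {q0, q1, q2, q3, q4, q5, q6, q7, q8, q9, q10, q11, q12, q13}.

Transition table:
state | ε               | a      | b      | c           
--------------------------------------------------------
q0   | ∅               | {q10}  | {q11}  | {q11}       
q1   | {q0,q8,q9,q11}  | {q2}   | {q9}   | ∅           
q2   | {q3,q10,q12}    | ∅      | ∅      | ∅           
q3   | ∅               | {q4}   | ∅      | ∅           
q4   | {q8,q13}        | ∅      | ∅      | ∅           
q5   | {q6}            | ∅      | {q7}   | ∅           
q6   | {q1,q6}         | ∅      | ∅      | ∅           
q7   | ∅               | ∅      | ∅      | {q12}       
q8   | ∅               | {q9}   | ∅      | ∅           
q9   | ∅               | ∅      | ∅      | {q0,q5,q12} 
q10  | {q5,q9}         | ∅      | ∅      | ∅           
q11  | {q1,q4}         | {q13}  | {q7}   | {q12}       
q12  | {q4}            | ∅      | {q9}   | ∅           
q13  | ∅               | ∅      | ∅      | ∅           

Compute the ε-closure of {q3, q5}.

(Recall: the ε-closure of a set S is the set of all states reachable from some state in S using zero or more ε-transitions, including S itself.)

Start with {q3, q5}.
From q5 via ε: add q6.
From q6 via ε: add q1.
From q1 via ε: add q0, q8, q9, q11.
From q11 via ε: add q4.
From q4 via ε: add q13.
No new states can be added; the closed set is {q0, q1, q3, q4, q5, q6, q8, q9, q11, q13}.

{q0, q1, q3, q4, q5, q6, q8, q9, q11, q13}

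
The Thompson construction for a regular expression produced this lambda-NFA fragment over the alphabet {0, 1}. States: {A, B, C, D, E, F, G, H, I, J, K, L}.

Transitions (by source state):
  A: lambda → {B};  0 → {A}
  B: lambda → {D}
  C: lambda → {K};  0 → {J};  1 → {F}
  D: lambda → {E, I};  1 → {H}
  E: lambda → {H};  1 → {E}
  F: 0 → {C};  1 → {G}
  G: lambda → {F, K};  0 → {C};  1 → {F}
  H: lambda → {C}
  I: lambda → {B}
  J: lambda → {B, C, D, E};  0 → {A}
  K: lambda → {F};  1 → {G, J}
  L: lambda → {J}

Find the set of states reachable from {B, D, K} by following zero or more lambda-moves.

{B, C, D, E, F, H, I, K}

Start with {B, D, K}.
From D via lambda: add E, I.
From K via lambda: add F.
From E via lambda: add H.
From H via lambda: add C.
No new states can be added; the closed set is {B, C, D, E, F, H, I, K}.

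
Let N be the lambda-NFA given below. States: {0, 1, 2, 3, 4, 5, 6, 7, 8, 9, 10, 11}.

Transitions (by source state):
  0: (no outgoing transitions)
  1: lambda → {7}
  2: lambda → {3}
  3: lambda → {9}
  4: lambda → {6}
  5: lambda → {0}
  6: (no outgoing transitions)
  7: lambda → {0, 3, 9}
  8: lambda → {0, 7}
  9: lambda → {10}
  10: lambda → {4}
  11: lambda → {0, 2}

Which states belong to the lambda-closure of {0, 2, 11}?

Start with {0, 2, 11}.
From 2 via lambda: add 3.
From 3 via lambda: add 9.
From 9 via lambda: add 10.
From 10 via lambda: add 4.
From 4 via lambda: add 6.
No new states can be added; the closed set is {0, 2, 3, 4, 6, 9, 10, 11}.

{0, 2, 3, 4, 6, 9, 10, 11}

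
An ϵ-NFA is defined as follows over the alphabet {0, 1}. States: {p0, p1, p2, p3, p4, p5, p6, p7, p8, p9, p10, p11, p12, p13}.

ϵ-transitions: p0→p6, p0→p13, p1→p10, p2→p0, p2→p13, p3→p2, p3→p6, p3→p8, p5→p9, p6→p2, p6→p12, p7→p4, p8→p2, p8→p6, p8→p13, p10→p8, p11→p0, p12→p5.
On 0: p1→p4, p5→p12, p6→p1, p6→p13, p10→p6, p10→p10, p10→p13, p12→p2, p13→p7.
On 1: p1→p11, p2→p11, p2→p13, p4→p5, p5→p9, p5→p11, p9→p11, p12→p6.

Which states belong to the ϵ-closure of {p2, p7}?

Start with {p2, p7}.
From p2 via ϵ: add p0, p13.
From p7 via ϵ: add p4.
From p0 via ϵ: add p6.
From p6 via ϵ: add p12.
From p12 via ϵ: add p5.
From p5 via ϵ: add p9.
No new states can be added; the closed set is {p0, p2, p4, p5, p6, p7, p9, p12, p13}.

{p0, p2, p4, p5, p6, p7, p9, p12, p13}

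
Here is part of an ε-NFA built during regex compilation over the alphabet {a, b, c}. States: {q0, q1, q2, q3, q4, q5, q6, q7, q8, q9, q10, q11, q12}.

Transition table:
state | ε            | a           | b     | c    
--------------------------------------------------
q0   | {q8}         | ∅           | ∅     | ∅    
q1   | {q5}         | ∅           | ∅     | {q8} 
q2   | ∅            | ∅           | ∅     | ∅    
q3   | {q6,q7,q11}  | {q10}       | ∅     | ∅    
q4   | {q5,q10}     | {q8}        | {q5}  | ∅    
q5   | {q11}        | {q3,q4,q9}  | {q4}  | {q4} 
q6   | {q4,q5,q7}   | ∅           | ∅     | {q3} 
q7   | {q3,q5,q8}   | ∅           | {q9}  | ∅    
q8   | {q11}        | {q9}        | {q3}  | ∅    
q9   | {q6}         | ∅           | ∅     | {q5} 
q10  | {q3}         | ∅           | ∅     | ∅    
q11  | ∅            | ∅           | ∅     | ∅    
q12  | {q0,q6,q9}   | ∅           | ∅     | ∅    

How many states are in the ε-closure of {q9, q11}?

Start with {q9, q11}.
From q9 via ε: add q6.
From q6 via ε: add q4, q5, q7.
From q4 via ε: add q10.
From q7 via ε: add q3, q8.
ε-closure = {q3, q4, q5, q6, q7, q8, q9, q10, q11}, which has 9 states.

9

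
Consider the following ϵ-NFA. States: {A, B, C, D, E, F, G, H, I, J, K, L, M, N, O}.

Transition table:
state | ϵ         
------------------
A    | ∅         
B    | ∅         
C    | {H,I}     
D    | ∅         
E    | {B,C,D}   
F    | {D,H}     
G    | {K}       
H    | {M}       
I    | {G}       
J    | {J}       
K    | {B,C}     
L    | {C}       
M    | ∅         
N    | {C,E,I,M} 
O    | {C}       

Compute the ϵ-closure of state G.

Start with {G}.
From G via ϵ: add K.
From K via ϵ: add B, C.
From C via ϵ: add H, I.
From H via ϵ: add M.
No new states can be added; the closed set is {B, C, G, H, I, K, M}.

{B, C, G, H, I, K, M}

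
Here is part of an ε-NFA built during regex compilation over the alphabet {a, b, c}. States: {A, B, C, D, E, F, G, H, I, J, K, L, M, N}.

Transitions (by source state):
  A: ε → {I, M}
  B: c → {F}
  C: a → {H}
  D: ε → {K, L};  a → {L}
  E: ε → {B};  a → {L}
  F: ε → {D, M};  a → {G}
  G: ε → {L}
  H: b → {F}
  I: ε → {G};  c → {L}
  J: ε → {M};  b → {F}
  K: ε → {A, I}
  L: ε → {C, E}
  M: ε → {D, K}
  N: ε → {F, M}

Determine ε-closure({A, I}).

Start with {A, I}.
From A via ε: add M.
From I via ε: add G.
From G via ε: add L.
From M via ε: add D, K.
From L via ε: add C, E.
From E via ε: add B.
No new states can be added; the closed set is {A, B, C, D, E, G, I, K, L, M}.

{A, B, C, D, E, G, I, K, L, M}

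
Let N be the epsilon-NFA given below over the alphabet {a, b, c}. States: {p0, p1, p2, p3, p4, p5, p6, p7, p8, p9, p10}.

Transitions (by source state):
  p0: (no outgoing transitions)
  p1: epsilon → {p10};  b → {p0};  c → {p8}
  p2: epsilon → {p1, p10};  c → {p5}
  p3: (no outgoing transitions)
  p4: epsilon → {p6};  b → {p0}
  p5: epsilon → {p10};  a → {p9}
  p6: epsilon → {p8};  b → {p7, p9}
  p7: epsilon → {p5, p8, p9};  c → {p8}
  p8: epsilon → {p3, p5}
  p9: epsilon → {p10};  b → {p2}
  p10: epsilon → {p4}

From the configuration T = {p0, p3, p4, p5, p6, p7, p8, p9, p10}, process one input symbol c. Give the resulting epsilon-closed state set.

{p3, p4, p5, p6, p8, p10}

p7 on c → {p8}.
No c-transition from p0, p3, p4, p5, p6, p8, p9, p10.
Union after reading c: {p8}.
Now take the epsilon-closure:
From p8 via epsilon: add p3, p5.
From p5 via epsilon: add p10.
From p10 via epsilon: add p4.
From p4 via epsilon: add p6.
No new states can be added; the closed set is {p3, p4, p5, p6, p8, p10}.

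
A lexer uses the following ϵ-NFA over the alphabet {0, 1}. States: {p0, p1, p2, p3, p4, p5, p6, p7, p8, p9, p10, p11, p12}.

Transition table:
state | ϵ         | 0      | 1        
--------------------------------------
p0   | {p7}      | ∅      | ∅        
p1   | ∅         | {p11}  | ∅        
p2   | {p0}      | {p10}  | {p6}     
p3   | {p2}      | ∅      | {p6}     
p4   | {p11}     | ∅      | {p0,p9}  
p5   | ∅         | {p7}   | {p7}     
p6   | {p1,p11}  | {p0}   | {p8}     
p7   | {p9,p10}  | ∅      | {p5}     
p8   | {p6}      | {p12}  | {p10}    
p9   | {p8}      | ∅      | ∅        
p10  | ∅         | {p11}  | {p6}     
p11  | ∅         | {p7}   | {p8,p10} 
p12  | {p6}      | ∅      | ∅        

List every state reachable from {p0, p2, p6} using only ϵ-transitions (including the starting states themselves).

{p0, p1, p2, p6, p7, p8, p9, p10, p11}

Start with {p0, p2, p6}.
From p0 via ϵ: add p7.
From p6 via ϵ: add p1, p11.
From p7 via ϵ: add p9, p10.
From p9 via ϵ: add p8.
No new states can be added; the closed set is {p0, p1, p2, p6, p7, p8, p9, p10, p11}.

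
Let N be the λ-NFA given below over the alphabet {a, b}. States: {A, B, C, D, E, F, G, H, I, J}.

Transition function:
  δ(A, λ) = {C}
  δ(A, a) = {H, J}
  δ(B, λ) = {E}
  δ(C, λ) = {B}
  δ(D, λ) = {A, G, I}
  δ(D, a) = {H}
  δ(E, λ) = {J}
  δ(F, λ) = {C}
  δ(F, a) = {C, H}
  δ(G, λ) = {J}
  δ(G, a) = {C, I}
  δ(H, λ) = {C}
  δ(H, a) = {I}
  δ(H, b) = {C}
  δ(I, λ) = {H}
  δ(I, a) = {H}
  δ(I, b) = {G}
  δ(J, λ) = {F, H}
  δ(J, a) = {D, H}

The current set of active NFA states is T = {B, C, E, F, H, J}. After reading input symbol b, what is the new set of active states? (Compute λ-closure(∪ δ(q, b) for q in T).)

{B, C, E, F, H, J}

H on b → {C}.
No b-transition from B, C, E, F, J.
Union after reading b: {C}.
Now take the λ-closure:
From C via λ: add B.
From B via λ: add E.
From E via λ: add J.
From J via λ: add F, H.
No new states can be added; the closed set is {B, C, E, F, H, J}.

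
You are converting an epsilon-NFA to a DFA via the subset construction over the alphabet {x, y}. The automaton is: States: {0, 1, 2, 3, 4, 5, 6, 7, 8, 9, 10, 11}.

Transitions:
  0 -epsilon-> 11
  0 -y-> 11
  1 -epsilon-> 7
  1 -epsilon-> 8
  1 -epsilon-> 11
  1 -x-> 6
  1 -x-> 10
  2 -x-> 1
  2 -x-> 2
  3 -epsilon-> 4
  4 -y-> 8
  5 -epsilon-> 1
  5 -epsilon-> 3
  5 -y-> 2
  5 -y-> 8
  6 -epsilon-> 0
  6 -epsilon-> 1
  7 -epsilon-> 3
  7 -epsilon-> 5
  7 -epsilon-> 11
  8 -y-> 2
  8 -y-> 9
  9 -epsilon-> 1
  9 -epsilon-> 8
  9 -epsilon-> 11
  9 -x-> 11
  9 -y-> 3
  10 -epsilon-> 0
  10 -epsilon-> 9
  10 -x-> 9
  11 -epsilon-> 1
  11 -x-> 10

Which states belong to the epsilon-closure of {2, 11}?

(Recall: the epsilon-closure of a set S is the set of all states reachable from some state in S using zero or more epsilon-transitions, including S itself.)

{1, 2, 3, 4, 5, 7, 8, 11}

Start with {2, 11}.
From 11 via epsilon: add 1.
From 1 via epsilon: add 7, 8.
From 7 via epsilon: add 3, 5.
From 3 via epsilon: add 4.
No new states can be added; the closed set is {1, 2, 3, 4, 5, 7, 8, 11}.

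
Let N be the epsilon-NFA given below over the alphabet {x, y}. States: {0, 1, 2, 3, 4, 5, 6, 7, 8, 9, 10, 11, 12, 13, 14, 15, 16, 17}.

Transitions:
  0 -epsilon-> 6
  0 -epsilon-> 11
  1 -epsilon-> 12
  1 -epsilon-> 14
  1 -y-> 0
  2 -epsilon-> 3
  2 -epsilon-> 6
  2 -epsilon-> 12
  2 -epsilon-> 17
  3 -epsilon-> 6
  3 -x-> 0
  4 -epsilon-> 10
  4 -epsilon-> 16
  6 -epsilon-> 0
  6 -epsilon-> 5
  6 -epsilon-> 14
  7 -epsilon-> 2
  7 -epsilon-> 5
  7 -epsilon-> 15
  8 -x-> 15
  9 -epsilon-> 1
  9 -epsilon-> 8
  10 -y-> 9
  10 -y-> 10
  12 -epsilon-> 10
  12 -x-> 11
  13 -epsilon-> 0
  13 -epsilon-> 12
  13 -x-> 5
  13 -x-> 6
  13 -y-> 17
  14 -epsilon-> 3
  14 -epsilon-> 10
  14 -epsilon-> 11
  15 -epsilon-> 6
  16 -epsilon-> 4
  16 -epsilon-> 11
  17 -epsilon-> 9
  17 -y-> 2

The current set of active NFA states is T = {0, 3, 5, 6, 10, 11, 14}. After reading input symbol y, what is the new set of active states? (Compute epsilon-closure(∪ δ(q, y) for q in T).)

10 on y → {9, 10}.
No y-transition from 0, 3, 5, 6, 11, 14.
Union after reading y: {9, 10}.
Now take the epsilon-closure:
From 9 via epsilon: add 1, 8.
From 1 via epsilon: add 12, 14.
From 14 via epsilon: add 3, 11.
From 3 via epsilon: add 6.
From 6 via epsilon: add 0, 5.
No new states can be added; the closed set is {0, 1, 3, 5, 6, 8, 9, 10, 11, 12, 14}.

{0, 1, 3, 5, 6, 8, 9, 10, 11, 12, 14}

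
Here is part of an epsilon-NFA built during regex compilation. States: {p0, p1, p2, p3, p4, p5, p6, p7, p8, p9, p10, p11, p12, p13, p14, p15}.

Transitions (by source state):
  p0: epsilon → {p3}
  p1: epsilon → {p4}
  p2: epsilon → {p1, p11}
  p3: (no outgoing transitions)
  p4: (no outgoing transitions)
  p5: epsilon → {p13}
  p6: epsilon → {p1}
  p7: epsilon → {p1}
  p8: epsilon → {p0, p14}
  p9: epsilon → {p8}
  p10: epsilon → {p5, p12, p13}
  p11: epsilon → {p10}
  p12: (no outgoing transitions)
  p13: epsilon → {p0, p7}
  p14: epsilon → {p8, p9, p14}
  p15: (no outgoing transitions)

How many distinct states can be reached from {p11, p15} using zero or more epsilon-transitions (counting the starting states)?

Start with {p11, p15}.
From p11 via epsilon: add p10.
From p10 via epsilon: add p5, p12, p13.
From p13 via epsilon: add p0, p7.
From p0 via epsilon: add p3.
From p7 via epsilon: add p1.
From p1 via epsilon: add p4.
epsilon-closure = {p0, p1, p3, p4, p5, p7, p10, p11, p12, p13, p15}, which has 11 states.

11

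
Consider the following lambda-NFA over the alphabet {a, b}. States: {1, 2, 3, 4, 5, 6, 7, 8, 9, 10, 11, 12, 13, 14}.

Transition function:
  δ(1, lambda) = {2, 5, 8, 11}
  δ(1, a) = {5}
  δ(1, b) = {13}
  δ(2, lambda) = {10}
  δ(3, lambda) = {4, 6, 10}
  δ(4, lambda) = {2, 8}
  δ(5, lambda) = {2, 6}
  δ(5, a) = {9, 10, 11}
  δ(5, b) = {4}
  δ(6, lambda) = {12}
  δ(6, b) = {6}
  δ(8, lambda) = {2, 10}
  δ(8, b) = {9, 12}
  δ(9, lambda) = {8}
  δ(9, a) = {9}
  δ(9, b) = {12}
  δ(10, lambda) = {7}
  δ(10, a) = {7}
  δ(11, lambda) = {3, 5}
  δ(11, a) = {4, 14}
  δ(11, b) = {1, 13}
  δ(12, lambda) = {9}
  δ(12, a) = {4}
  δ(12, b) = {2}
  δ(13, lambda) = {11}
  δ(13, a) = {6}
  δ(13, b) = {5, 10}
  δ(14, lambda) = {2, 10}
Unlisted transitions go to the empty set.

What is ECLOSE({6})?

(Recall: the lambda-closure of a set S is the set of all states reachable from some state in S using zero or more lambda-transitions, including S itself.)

Start with {6}.
From 6 via lambda: add 12.
From 12 via lambda: add 9.
From 9 via lambda: add 8.
From 8 via lambda: add 2, 10.
From 10 via lambda: add 7.
No new states can be added; the closed set is {2, 6, 7, 8, 9, 10, 12}.

{2, 6, 7, 8, 9, 10, 12}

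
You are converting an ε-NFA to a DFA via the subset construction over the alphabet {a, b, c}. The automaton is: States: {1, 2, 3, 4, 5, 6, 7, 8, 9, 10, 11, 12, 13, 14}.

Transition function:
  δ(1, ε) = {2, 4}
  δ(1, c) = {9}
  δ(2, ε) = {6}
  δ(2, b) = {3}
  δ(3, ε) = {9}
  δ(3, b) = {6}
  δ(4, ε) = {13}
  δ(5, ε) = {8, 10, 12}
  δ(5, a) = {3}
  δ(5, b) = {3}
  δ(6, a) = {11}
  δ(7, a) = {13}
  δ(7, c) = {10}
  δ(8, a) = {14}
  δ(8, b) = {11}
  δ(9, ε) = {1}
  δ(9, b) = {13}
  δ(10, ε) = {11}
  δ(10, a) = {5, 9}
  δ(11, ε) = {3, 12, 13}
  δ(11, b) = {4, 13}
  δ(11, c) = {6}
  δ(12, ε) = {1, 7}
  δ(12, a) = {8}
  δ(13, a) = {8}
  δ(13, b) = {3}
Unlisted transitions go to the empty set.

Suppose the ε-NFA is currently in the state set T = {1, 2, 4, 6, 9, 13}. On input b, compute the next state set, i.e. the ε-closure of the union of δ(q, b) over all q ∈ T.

{1, 2, 3, 4, 6, 9, 13}

2 on b → {3}.
9 on b → {13}.
13 on b → {3}.
No b-transition from 1, 4, 6.
Union after reading b: {3, 13}.
Now take the ε-closure:
From 3 via ε: add 9.
From 9 via ε: add 1.
From 1 via ε: add 2, 4.
From 2 via ε: add 6.
No new states can be added; the closed set is {1, 2, 3, 4, 6, 9, 13}.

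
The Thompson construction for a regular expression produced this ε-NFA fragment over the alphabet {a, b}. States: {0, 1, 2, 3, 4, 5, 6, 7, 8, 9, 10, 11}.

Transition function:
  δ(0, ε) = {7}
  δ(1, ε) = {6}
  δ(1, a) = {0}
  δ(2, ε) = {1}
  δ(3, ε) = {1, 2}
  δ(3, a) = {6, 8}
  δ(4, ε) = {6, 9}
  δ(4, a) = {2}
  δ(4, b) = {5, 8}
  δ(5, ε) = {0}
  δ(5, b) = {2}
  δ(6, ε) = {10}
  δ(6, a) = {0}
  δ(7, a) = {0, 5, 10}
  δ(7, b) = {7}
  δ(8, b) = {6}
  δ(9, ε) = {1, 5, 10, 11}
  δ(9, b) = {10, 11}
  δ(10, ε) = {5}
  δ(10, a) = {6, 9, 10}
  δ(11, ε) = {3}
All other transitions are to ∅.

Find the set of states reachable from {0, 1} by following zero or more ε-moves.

{0, 1, 5, 6, 7, 10}

Start with {0, 1}.
From 0 via ε: add 7.
From 1 via ε: add 6.
From 6 via ε: add 10.
From 10 via ε: add 5.
No new states can be added; the closed set is {0, 1, 5, 6, 7, 10}.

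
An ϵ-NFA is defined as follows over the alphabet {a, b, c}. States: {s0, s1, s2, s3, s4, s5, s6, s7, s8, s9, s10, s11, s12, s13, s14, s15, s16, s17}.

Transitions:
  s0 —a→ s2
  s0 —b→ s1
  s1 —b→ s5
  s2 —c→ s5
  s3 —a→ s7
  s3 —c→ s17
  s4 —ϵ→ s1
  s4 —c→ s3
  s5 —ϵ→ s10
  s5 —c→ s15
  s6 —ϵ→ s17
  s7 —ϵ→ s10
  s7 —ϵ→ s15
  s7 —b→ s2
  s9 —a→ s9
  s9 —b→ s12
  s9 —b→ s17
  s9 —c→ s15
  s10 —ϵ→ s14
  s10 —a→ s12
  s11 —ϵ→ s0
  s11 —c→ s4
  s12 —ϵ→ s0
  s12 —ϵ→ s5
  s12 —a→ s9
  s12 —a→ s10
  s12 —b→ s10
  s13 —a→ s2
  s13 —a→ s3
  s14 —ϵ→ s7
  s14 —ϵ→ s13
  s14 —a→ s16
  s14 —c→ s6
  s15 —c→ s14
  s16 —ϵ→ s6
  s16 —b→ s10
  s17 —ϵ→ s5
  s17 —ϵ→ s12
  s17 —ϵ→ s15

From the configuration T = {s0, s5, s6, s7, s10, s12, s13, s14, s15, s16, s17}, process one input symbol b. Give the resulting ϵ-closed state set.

s0 on b → {s1}.
s7 on b → {s2}.
s12 on b → {s10}.
s16 on b → {s10}.
No b-transition from s5, s6, s10, s13, s14, s15, s17.
Union after reading b: {s1, s2, s10}.
Now take the ϵ-closure:
From s10 via ϵ: add s14.
From s14 via ϵ: add s7, s13.
From s7 via ϵ: add s15.
No new states can be added; the closed set is {s1, s2, s7, s10, s13, s14, s15}.

{s1, s2, s7, s10, s13, s14, s15}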